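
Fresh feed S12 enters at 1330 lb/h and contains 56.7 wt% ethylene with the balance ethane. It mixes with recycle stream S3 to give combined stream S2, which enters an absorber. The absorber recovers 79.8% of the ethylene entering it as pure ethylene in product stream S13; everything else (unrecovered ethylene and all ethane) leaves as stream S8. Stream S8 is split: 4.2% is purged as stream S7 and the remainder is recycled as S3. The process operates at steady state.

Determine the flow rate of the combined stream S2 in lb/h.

14650 lb/h

ethane enters only via S12 and leaves only via the purge: 1330×0.433 = 0.042×(ethane in S8), and the absorber passes all ethane, so ethane in S2 = ethane in S8 = 13712 lb/h.
ethylene in S2: m_A = 1330×0.567 + (1−0.042)·(1−0.798)·m_A, so m_A = 754.11/0.8065 = 935.06 lb/h.
S2 = 935.06 + 13712 = 14647 lb/h.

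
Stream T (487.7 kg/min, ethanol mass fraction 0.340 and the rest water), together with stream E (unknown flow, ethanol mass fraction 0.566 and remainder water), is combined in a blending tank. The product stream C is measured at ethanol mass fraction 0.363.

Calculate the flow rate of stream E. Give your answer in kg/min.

Let E be the unknown flow. Total out = 487.7 + E.
ethanol balance: 165.82 + 0.566·E = 0.363·(487.7 + E)
(0.566 − 0.363)·E = 0.363×487.7 − 165.82 = 11.217
E = 11.217 / 0.203 = 55.257 kg/min

55.26 kg/min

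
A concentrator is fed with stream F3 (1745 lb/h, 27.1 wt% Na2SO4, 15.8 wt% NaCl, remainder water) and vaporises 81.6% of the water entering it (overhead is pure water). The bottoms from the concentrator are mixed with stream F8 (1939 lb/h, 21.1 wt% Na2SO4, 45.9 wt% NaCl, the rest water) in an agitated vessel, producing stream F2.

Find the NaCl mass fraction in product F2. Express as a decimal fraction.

Vapour removed = 0.816×0.571×1745 = 813.06 lb/h; concentrate = 931.94 lb/h.
NaCl reaching the mixer = 275.71 (from concentrate) + 1939×0.459 = 1165.7 lb/h.
Product flow = 931.94 + 1939 = 2870.9 lb/h; NaCl fraction = 0.406.

0.406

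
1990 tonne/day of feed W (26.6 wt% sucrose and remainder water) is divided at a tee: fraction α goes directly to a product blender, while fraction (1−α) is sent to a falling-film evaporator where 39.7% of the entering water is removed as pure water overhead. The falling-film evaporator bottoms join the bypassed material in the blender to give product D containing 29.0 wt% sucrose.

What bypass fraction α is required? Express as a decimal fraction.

0.716

All 1990×0.266 = 529.34 tonne/day of sucrose reaches D, so D = 529.34/0.290 = 1825.3 tonne/day and vapour = 164.69 tonne/day.
The evaporator receives (1−α)·1990 of feed at 0.734 water and removes 0.397 of that water:
0.397×0.734×(1−α)×1990 = 164.69
(1−α) = 164.69/579.88 = 0.2840;  α = 0.7160.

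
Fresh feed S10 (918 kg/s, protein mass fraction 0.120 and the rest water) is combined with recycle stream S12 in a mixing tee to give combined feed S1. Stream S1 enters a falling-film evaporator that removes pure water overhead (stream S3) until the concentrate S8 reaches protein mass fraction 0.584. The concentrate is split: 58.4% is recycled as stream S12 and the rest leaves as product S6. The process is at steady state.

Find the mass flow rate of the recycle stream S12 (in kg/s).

Overall protein balance (none leaves overhead): protein in fresh feed = protein in product, i.e. 918×0.120 = (1−0.584)·S8·0.584.
S8 = 110.16/(0.584×0.416) = 453.44 kg/s.
Recycle S12 = 0.584×453.44 = 264.81 kg/s.

264.8 kg/s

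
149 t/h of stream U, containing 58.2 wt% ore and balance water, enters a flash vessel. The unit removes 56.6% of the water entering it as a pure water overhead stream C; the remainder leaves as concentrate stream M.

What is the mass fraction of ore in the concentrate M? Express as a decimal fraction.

ore is not removed: 149×0.582 = 86.718 t/h of ore enters M.
water entering = 149×0.418 = 62.282 t/h; overhead removed = 0.566×62.282 = 35.252 t/h.
Concentrate = 149 − 35.252 = 113.75 t/h.
Mass fraction = 86.718/113.75 = 0.7624.

0.7624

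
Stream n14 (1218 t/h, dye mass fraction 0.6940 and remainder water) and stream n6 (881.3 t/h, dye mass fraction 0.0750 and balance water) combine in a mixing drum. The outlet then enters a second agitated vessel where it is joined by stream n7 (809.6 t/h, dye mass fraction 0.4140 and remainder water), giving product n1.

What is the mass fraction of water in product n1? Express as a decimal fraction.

Overall, product flow = 2908.9 t/h.
water in = 1218×0.306 + 881.3×0.925 + 809.6×0.586 = 1662.3 t/h.
water fraction in n1 = 0.5715.

0.5715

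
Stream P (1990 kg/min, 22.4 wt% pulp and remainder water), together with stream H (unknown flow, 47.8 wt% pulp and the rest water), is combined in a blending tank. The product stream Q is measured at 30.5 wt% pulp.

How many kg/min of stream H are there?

931.7 kg/min

Let H be the unknown flow. Total out = 1990 + H.
pulp balance: 445.76 + 0.478·H = 0.305·(1990 + H)
(0.478 − 0.305)·H = 0.305×1990 − 445.76 = 161.19
H = 161.19 / 0.173 = 931.73 kg/min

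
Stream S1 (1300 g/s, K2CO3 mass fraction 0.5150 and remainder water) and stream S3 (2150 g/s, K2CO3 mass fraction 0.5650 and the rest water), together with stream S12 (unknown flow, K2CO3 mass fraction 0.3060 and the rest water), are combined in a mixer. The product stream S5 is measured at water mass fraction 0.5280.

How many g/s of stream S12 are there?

1541 g/s

Let S12 be the unknown flow. Total out = 3450 + S12.
water balance: 1565.8 + 0.694·S12 = 0.528·(3450 + S12)
(0.694 − 0.528)·S12 = 0.528×3450 − 1565.8 = 255.85
S12 = 255.85 / 0.166 = 1541.3 g/s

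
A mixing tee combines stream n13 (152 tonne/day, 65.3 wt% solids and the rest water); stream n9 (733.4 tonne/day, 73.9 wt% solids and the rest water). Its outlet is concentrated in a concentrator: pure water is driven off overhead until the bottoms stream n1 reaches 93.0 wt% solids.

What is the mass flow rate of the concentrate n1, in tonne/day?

solids entering = 152×0.653 + 733.4×0.739 = 641.24 tonne/day.
All solids reports to n1, so n1 = 641.24/0.930 = 689.5 tonne/day.

689.5 tonne/day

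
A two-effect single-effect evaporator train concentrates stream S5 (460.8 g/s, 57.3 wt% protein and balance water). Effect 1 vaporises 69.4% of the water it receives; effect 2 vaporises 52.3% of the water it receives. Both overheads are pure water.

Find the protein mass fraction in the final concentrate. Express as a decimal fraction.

water in feed = 460.8×0.427 = 196.76 g/s.
After stage 1: water left = (1−0.694)×196.76 = 60.209; stream total = 324.25 g/s.
After stage 2: water left = (1−0.523)×60.209 = 28.72; final concentrate = 292.76 g/s.
protein fraction = 264.04/292.76 = 0.902.

0.902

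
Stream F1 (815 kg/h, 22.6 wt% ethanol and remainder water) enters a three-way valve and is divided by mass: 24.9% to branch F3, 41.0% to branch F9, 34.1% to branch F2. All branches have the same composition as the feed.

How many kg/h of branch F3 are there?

202.9 kg/h

Branch F3 flow = 0.249×815 = 202.94 kg/h.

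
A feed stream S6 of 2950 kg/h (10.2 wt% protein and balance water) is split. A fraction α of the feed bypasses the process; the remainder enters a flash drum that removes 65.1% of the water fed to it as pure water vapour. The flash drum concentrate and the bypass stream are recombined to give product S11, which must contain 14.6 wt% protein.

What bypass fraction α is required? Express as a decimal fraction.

0.484

All 2950×0.102 = 300.9 kg/h of protein reaches S11, so S11 = 300.9/0.146 = 2061 kg/h and vapour = 889.04 kg/h.
The evaporator receives (1−α)·2950 of feed at 0.898 water and removes 0.651 of that water:
0.651×0.898×(1−α)×2950 = 889.04
(1−α) = 889.04/1724.6 = 0.5155;  α = 0.4845.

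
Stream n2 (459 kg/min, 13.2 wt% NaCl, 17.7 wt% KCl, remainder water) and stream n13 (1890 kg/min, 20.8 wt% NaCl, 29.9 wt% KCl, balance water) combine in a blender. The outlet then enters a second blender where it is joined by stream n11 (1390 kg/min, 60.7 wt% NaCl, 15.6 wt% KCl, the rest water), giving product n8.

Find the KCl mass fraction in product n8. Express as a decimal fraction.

0.231

Overall, product flow = 3739 kg/min.
KCl in = 459×0.177 + 1890×0.299 + 1390×0.156 = 863.19 kg/min.
KCl fraction in n8 = 0.231.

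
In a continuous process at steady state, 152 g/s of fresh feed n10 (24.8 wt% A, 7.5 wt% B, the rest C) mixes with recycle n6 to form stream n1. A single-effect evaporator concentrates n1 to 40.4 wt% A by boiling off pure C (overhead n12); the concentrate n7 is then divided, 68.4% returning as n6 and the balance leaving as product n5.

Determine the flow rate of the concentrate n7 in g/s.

295.3 g/s

Overall A balance (none leaves overhead): A in fresh feed = A in product, i.e. 152×0.248 = (1−0.684)·n7·0.404.
n7 = 37.696/(0.404×0.316) = 295.28 g/s.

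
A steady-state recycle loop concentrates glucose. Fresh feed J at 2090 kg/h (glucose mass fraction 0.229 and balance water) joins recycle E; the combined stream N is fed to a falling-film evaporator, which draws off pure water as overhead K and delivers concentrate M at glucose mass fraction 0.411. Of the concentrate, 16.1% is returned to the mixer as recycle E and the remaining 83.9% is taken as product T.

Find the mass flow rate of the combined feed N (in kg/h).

Overall glucose balance (none leaves overhead): glucose in fresh feed = glucose in product, i.e. 2090×0.229 = (1−0.161)·M·0.411.
M = 478.61/(0.411×0.839) = 1388 kg/h.
Recycle E = 0.161×1388 = 223.46 kg/h.
Combined feed N = 2090 + 223.46 = 2313.5 kg/h.

2313 kg/h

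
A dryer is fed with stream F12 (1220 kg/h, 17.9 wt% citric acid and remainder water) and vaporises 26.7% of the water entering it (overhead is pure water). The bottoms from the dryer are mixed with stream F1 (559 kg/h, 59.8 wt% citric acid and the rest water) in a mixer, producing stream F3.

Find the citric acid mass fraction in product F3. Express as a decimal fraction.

0.3656

Vapour removed = 0.267×0.821×1220 = 267.43 kg/h; concentrate = 952.57 kg/h.
citric acid reaching the mixer = 218.38 (from concentrate) + 559×0.598 = 552.66 kg/h.
Product flow = 952.57 + 559 = 1511.6 kg/h; citric acid fraction = 0.3656.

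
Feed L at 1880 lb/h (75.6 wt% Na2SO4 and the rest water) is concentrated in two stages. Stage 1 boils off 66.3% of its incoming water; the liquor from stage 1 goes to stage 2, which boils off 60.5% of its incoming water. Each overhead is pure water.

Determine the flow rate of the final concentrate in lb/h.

water in feed = 1880×0.244 = 458.72 lb/h.
After stage 1: water left = (1−0.663)×458.72 = 154.59; stream total = 1575.9 lb/h.
After stage 2: water left = (1−0.605)×154.59 = 61.063; final concentrate = 1482.3 lb/h.

1482 lb/h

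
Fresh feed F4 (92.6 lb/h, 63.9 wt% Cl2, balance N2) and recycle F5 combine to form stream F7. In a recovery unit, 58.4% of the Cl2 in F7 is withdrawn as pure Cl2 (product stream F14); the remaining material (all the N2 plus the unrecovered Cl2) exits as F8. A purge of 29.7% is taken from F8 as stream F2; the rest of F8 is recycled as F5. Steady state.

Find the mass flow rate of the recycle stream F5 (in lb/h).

103.6 lb/h

N2 enters only via F4 and leaves only via the purge: 92.6×0.361 = 0.297×(N2 in F8), and the recovery unit passes all N2, so N2 in F7 = N2 in F8 = 112.55 lb/h.
Cl2 in F7: m_A = 92.6×0.639 + (1−0.297)·(1−0.584)·m_A, so m_A = 59.171/0.7076 = 83.628 lb/h.
F8 = (1−0.584)×83.628 + 112.55 = 147.34 lb/h.
Recycle F5 = (1−0.297)×147.34 = 103.58 lb/h.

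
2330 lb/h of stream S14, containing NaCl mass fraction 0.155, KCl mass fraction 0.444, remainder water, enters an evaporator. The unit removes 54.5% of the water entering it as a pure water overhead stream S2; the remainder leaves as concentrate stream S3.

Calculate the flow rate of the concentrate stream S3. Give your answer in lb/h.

water entering = 2330×0.401 = 934.33 lb/h; overhead removed = 0.545×934.33 = 509.21 lb/h.
Concentrate = 2330 − 509.21 = 1820.8 lb/h.

1821 lb/h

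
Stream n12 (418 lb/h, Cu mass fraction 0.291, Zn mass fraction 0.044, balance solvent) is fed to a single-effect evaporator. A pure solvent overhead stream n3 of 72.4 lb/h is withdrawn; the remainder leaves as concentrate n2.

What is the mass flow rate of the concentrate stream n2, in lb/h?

Concentrate = 418 − 72.4 = 345.6 lb/h.

345.6 lb/h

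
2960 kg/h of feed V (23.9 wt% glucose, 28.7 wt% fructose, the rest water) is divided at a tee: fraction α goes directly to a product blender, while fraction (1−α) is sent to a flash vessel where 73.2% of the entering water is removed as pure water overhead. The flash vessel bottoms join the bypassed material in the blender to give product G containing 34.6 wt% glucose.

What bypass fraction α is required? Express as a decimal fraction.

All 2960×0.239 = 707.44 kg/h of glucose reaches G, so G = 707.44/0.346 = 2044.6 kg/h and vapour = 915.38 kg/h.
The evaporator receives (1−α)·2960 of feed at 0.474 water and removes 0.732 of that water:
0.732×0.474×(1−α)×2960 = 915.38
(1−α) = 915.38/1027 = 0.8913;  α = 0.1087.

0.109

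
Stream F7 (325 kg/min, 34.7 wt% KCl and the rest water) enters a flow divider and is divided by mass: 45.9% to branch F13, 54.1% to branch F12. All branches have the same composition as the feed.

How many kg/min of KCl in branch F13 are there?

51.76 kg/min

Branch F13 total = 0.459×325 = 149.18 kg/min.
KCl in F13 = 0.347×149.18 = 51.764 kg/min.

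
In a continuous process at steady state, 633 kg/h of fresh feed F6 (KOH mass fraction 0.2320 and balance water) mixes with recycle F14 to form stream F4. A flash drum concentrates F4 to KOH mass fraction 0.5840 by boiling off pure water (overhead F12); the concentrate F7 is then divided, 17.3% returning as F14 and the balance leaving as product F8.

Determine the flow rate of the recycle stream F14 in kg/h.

Overall KOH balance (none leaves overhead): KOH in fresh feed = KOH in product, i.e. 633×0.232 = (1−0.173)·F7·0.584.
F7 = 146.86/(0.584×0.827) = 304.07 kg/h.
Recycle F14 = 0.173×304.07 = 52.604 kg/h.

52.6 kg/h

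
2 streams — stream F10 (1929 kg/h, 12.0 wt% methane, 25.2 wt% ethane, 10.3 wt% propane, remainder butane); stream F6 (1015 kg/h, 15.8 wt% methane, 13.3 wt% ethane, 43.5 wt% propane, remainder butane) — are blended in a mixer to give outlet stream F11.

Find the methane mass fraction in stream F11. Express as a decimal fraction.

0.133

Total flow out = 1929 + 1015 = 2944 kg/h.
methane in = 1929×0.120 + 1015×0.158 = 391.85 kg/h.
methane mass fraction in F11 = 391.85/2944 = 0.133.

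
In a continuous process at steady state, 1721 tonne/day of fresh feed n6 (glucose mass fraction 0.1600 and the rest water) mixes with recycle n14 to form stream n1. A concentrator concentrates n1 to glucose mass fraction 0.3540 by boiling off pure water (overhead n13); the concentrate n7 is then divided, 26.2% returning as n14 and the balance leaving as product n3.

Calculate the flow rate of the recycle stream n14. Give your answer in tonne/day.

276.1 tonne/day

Overall glucose balance (none leaves overhead): glucose in fresh feed = glucose in product, i.e. 1721×0.160 = (1−0.262)·n7·0.354.
n7 = 275.36/(0.354×0.738) = 1054 tonne/day.
Recycle n14 = 0.262×1054 = 276.15 tonne/day.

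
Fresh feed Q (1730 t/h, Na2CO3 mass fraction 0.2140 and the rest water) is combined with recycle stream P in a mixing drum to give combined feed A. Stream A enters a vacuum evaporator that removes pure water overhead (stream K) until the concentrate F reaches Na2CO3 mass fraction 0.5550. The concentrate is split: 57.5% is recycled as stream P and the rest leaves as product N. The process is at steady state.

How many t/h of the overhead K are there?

1063 t/h

Overall Na2CO3 balance (none leaves overhead): Na2CO3 in fresh feed = Na2CO3 in product, i.e. 1730×0.214 = (1−0.575)·F·0.555.
F = 370.22/(0.555×0.425) = 1569.6 t/h.
Recycle P = 0.575×1569.6 = 902.5 t/h.
Combined feed A = 1730 + 902.5 = 2632.5 t/h.
Overhead K = A − F = 2632.5 − 1569.6 = 1062.9 t/h.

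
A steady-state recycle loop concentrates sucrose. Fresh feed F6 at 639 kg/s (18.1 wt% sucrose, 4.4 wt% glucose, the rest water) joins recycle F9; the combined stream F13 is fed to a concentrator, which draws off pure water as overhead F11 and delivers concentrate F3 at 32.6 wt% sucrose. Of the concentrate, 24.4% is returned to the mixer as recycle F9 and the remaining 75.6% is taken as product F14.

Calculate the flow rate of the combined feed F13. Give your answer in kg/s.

Overall sucrose balance (none leaves overhead): sucrose in fresh feed = sucrose in product, i.e. 639×0.181 = (1−0.244)·F3·0.326.
F3 = 115.66/(0.326×0.756) = 469.29 kg/s.
Recycle F9 = 0.244×469.29 = 114.51 kg/s.
Combined feed F13 = 639 + 114.51 = 753.51 kg/s.

753.5 kg/s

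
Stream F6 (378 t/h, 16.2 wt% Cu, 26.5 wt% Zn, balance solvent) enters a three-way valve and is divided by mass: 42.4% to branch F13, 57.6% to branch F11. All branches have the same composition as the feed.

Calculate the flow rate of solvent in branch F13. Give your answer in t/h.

Branch F13 total = 0.424×378 = 160.27 t/h.
solvent in F13 = 0.573×160.27 = 91.836 t/h.

91.84 t/h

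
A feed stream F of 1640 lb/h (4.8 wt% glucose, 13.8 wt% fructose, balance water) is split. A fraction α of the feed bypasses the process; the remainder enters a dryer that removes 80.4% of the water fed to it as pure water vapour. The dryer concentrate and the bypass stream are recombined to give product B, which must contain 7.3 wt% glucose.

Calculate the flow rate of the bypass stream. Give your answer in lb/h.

All 1640×0.048 = 78.72 lb/h of glucose reaches B, so B = 78.72/0.073 = 1078.4 lb/h and vapour = 561.64 lb/h.
The evaporator receives (1−α)·1640 of feed at 0.814 water and removes 0.804 of that water:
0.804×0.814×(1−α)×1640 = 561.64
(1−α) = 561.64/1073.3 = 0.5233;  α = 0.4767.
Bypass flow = 0.4767×1640 = 781.82 lb/h.

781.8 lb/h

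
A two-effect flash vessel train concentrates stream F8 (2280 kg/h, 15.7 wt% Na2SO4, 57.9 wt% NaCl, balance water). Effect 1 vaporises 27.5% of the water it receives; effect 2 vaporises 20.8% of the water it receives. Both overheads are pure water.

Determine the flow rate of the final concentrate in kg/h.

2024 kg/h

water in feed = 2280×0.264 = 601.92 kg/h.
After stage 1: water left = (1−0.275)×601.92 = 436.39; stream total = 2114.5 kg/h.
After stage 2: water left = (1−0.208)×436.39 = 345.62; final concentrate = 2023.7 kg/h.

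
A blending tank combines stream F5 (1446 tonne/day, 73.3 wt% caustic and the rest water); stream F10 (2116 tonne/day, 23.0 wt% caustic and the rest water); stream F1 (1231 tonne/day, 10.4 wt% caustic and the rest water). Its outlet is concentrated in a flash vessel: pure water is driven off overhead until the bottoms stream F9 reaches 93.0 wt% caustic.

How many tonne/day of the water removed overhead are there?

caustic entering = 1446×0.733 + 2116×0.230 + 1231×0.104 = 1674.6 tonne/day.
All caustic reports to F9, so F9 = 1674.6/0.930 = 1800.7 tonne/day.
Total feed = 4793 tonne/day; overhead = 4793 − 1800.7 = 2992.3 tonne/day.

2992 tonne/day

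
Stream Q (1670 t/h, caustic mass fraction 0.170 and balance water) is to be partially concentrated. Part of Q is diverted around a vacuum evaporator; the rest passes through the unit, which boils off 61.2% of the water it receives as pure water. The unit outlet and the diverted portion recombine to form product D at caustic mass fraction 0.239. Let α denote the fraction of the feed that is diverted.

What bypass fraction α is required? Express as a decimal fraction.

0.432

All 1670×0.170 = 283.9 t/h of caustic reaches D, so D = 283.9/0.239 = 1187.9 t/h and vapour = 482.13 t/h.
The evaporator receives (1−α)·1670 of feed at 0.830 water and removes 0.612 of that water:
0.612×0.830×(1−α)×1670 = 482.13
(1−α) = 482.13/848.29 = 0.5684;  α = 0.4316.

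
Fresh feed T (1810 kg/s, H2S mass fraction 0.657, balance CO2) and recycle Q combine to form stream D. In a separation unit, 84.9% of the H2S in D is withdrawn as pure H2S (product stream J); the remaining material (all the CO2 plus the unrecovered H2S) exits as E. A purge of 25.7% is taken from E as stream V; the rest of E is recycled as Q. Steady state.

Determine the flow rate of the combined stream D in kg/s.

CO2 enters only via T and leaves only via the purge: 1810×0.343 = 0.257×(CO2 in E), and the separation unit passes all CO2, so CO2 in D = CO2 in E = 2415.7 kg/s.
H2S in D: m_A = 1810×0.657 + (1−0.257)·(1−0.849)·m_A, so m_A = 1189.2/0.8878 = 1339.4 kg/s.
D = 1339.4 + 2415.7 = 3755.1 kg/s.

3755 kg/s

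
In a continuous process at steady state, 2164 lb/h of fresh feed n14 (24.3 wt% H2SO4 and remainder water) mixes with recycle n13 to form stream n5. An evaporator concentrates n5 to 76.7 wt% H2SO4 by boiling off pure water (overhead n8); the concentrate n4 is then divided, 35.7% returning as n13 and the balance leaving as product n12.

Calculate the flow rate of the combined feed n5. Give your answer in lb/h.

2545 lb/h

Overall H2SO4 balance (none leaves overhead): H2SO4 in fresh feed = H2SO4 in product, i.e. 2164×0.243 = (1−0.357)·n4·0.767.
n4 = 525.85/(0.767×0.643) = 1066.2 lb/h.
Recycle n13 = 0.357×1066.2 = 380.65 lb/h.
Combined feed n5 = 2164 + 380.65 = 2544.6 lb/h.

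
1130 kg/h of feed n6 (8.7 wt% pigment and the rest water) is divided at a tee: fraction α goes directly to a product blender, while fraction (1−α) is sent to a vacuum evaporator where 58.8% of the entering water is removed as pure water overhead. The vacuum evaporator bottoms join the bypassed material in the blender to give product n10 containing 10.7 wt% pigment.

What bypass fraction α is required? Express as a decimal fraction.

0.652

All 1130×0.087 = 98.31 kg/h of pigment reaches n10, so n10 = 98.31/0.107 = 918.79 kg/h and vapour = 211.21 kg/h.
The evaporator receives (1−α)·1130 of feed at 0.913 water and removes 0.588 of that water:
0.588×0.913×(1−α)×1130 = 211.21
(1−α) = 211.21/606.63 = 0.3482;  α = 0.6518.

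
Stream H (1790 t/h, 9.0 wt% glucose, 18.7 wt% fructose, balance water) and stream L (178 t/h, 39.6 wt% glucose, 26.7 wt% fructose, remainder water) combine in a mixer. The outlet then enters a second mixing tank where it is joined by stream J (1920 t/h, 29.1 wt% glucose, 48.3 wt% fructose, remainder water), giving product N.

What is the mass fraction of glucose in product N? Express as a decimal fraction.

0.2033

Overall, product flow = 3888 t/h.
glucose in = 1790×0.090 + 178×0.396 + 1920×0.291 = 790.31 t/h.
glucose fraction in N = 0.2033.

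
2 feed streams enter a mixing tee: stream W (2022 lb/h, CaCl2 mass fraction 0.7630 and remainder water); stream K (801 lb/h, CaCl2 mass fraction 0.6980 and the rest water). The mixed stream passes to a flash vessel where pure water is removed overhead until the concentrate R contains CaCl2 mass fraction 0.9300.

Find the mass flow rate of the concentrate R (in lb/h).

2260 lb/h

CaCl2 entering = 2022×0.763 + 801×0.698 = 2101.9 lb/h.
All CaCl2 reports to R, so R = 2101.9/0.930 = 2260.1 lb/h.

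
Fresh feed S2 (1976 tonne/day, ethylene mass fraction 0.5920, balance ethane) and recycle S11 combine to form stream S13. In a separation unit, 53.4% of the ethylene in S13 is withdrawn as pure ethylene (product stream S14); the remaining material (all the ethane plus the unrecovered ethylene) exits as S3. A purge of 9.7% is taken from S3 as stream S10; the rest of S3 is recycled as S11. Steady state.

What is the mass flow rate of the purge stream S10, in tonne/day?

ethane enters only via S2 and leaves only via the purge: 1976×0.408 = 0.097×(ethane in S3), and the separation unit passes all ethane, so ethane in S13 = ethane in S3 = 8311.4 tonne/day.
ethylene in S13: m_A = 1976×0.592 + (1−0.097)·(1−0.534)·m_A, so m_A = 1169.8/0.5792 = 2019.7 tonne/day.
S3 = (1−0.534)×2019.7 + 8311.4 = 9252.6 tonne/day.
Purge S10 = 0.097×9252.6 = 897.5 tonne/day.

897.5 tonne/day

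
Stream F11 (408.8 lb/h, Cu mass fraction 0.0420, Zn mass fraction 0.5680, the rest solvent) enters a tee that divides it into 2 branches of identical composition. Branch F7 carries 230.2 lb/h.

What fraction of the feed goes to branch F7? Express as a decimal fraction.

Fraction to F7 = 230.2/408.8 = 0.5631.

0.563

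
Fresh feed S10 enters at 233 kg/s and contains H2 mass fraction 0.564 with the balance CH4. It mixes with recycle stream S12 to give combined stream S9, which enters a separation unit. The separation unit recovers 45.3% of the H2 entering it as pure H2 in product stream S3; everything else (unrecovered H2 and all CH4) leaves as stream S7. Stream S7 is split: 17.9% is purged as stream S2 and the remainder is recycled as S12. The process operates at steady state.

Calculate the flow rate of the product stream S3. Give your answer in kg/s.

H2 in S9: m_A = 233×0.564 + (1−0.179)·(1−0.453)·m_A, so m_A = 131.41/0.5509 = 238.53 kg/s.
Product S3 = 0.453×238.53 = 108.06 kg/s.

108.1 kg/s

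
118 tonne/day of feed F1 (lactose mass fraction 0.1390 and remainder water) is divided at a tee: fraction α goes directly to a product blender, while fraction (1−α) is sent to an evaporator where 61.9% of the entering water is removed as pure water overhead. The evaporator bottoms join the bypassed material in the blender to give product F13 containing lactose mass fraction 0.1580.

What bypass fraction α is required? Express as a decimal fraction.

0.774

All 118×0.139 = 16.402 tonne/day of lactose reaches F13, so F13 = 16.402/0.158 = 103.81 tonne/day and vapour = 14.19 tonne/day.
The evaporator receives (1−α)·118 of feed at 0.861 water and removes 0.619 of that water:
0.619×0.861×(1−α)×118 = 14.19
(1−α) = 14.19/62.889 = 0.2256;  α = 0.7744.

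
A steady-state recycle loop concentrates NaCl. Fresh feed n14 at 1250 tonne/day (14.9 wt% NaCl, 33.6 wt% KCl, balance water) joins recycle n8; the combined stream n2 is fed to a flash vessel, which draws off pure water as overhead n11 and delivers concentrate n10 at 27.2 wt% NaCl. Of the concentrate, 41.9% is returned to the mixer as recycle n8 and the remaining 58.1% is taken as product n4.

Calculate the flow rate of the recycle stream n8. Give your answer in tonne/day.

Overall NaCl balance (none leaves overhead): NaCl in fresh feed = NaCl in product, i.e. 1250×0.149 = (1−0.419)·n10·0.272.
n10 = 186.25/(0.272×0.581) = 1178.6 tonne/day.
Recycle n8 = 0.419×1178.6 = 493.82 tonne/day.

493.8 tonne/day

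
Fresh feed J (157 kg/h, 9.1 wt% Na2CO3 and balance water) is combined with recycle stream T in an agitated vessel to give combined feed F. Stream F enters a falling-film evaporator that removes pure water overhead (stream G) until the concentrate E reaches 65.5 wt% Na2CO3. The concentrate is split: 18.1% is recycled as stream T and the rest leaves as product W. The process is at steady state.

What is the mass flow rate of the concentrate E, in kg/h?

26.63 kg/h

Overall Na2CO3 balance (none leaves overhead): Na2CO3 in fresh feed = Na2CO3 in product, i.e. 157×0.091 = (1−0.181)·E·0.655.
E = 14.287/(0.655×0.819) = 26.633 kg/h.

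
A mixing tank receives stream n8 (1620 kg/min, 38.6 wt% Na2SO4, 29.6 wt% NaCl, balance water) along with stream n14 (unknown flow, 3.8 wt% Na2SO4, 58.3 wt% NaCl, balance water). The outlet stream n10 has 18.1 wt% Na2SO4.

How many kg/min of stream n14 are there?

Let n14 be the unknown flow. Total out = 1620 + n14.
Na2SO4 balance: 625.32 + 0.038·n14 = 0.181·(1620 + n14)
(0.038 − 0.181)·n14 = 0.181×1620 − 625.32 = -332.1
n14 = -332.1 / -0.143 = 2322.4 kg/min

2322 kg/min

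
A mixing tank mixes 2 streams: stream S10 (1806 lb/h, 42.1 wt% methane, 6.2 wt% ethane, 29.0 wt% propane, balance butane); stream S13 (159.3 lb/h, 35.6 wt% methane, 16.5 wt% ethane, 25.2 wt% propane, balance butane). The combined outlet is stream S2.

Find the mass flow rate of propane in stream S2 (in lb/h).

propane out = propane in = 1806×0.290 + 159.3×0.252 = 563.88 lb/h.

563.9 lb/h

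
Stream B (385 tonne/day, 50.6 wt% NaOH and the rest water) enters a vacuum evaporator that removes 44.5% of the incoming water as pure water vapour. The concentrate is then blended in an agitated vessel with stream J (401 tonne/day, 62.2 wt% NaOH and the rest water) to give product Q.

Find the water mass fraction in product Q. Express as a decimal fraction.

Vapour removed = 0.445×0.494×385 = 84.635 tonne/day; concentrate = 300.37 tonne/day.
water reaching the mixer = 105.56 (from concentrate) + 401×0.378 = 257.13 tonne/day.
Product flow = 300.37 + 401 = 701.37 tonne/day; water fraction = 0.3666.

0.3666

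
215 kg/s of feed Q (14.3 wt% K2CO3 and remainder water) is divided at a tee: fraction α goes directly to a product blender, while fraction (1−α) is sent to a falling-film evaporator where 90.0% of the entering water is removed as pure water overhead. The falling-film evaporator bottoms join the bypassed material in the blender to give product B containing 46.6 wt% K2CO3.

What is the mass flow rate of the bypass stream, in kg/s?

21.79 kg/s

All 215×0.143 = 30.745 kg/s of K2CO3 reaches B, so B = 30.745/0.466 = 65.976 kg/s and vapour = 149.02 kg/s.
The evaporator receives (1−α)·215 of feed at 0.857 water and removes 0.900 of that water:
0.900×0.857×(1−α)×215 = 149.02
(1−α) = 149.02/165.83 = 0.8987;  α = 0.1013.
Bypass flow = 0.1013×215 = 21.789 kg/s.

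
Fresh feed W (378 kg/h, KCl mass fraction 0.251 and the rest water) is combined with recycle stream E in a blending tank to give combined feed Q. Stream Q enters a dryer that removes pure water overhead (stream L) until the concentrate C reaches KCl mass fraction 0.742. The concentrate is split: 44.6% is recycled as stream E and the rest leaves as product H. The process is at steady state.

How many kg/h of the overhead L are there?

250.1 kg/h

Overall KCl balance (none leaves overhead): KCl in fresh feed = KCl in product, i.e. 378×0.251 = (1−0.446)·C·0.742.
C = 94.878/(0.742×0.554) = 230.81 kg/h.
Recycle E = 0.446×230.81 = 102.94 kg/h.
Combined feed Q = 378 + 102.94 = 480.94 kg/h.
Overhead L = Q − C = 480.94 − 230.81 = 250.13 kg/h.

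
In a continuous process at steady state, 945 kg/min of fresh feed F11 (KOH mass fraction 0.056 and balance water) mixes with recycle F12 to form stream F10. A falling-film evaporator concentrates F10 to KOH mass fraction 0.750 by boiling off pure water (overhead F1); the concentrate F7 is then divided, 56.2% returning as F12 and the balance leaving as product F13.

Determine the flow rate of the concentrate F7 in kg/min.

Overall KOH balance (none leaves overhead): KOH in fresh feed = KOH in product, i.e. 945×0.056 = (1−0.562)·F7·0.750.
F7 = 52.92/(0.750×0.438) = 161.1 kg/min.

161.1 kg/min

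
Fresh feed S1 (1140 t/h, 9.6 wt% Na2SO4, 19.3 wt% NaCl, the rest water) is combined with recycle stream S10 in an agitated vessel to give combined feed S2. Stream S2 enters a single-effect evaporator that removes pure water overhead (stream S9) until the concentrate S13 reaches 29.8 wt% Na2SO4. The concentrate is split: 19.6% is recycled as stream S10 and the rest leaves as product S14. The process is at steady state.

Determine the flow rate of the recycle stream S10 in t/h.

89.53 t/h

Overall Na2SO4 balance (none leaves overhead): Na2SO4 in fresh feed = Na2SO4 in product, i.e. 1140×0.096 = (1−0.196)·S13·0.298.
S13 = 109.44/(0.298×0.804) = 456.78 t/h.
Recycle S10 = 0.196×456.78 = 89.528 t/h.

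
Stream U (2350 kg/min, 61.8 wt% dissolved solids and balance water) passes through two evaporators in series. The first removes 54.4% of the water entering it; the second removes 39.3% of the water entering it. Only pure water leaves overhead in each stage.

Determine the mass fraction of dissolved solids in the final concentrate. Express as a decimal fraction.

0.854

water in feed = 2350×0.382 = 897.7 kg/min.
After stage 1: water left = (1−0.544)×897.7 = 409.35; stream total = 1861.7 kg/min.
After stage 2: water left = (1−0.393)×409.35 = 248.48; final concentrate = 1700.8 kg/min.
dissolved solids fraction = 1452.3/1700.8 = 0.854.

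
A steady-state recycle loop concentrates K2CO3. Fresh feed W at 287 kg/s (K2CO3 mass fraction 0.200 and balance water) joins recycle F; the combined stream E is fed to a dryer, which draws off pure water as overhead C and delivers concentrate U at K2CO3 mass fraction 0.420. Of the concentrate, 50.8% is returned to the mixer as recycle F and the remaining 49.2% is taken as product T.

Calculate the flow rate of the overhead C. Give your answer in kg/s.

150.3 kg/s

Overall K2CO3 balance (none leaves overhead): K2CO3 in fresh feed = K2CO3 in product, i.e. 287×0.200 = (1−0.508)·U·0.420.
U = 57.4/(0.420×0.492) = 277.78 kg/s.
Recycle F = 0.508×277.78 = 141.11 kg/s.
Combined feed E = 287 + 141.11 = 428.11 kg/s.
Overhead C = E − U = 428.11 − 277.78 = 150.33 kg/s.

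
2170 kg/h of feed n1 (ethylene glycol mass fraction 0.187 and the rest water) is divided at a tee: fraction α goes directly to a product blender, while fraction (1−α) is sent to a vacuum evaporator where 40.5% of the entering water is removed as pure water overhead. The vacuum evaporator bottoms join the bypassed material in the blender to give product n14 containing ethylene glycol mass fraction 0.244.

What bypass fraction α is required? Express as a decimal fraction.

All 2170×0.187 = 405.79 kg/h of ethylene glycol reaches n14, so n14 = 405.79/0.244 = 1663.1 kg/h and vapour = 506.93 kg/h.
The evaporator receives (1−α)·2170 of feed at 0.813 water and removes 0.405 of that water:
0.405×0.813×(1−α)×2170 = 506.93
(1−α) = 506.93/714.51 = 0.7095;  α = 0.2905.

0.291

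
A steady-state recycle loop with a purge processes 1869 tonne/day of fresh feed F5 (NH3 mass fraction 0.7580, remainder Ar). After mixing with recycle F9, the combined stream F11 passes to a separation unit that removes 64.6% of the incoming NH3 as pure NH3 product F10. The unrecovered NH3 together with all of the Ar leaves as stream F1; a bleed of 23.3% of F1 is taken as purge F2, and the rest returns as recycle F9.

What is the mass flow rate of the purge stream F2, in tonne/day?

612.7 tonne/day

Ar enters only via F5 and leaves only via the purge: 1869×0.242 = 0.233×(Ar in F1), and the separation unit passes all Ar, so Ar in F11 = Ar in F1 = 1941.2 tonne/day.
NH3 in F11: m_A = 1869×0.758 + (1−0.233)·(1−0.646)·m_A, so m_A = 1416.7/0.7285 = 1944.7 tonne/day.
F1 = (1−0.646)×1944.7 + 1941.2 = 2629.6 tonne/day.
Purge F2 = 0.233×2629.6 = 612.7 tonne/day.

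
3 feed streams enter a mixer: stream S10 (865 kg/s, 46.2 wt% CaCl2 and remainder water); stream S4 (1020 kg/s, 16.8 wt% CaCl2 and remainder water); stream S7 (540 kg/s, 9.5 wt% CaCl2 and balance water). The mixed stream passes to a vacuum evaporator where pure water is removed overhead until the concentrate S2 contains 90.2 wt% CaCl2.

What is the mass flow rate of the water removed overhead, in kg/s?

1735 kg/s

CaCl2 entering = 865×0.462 + 1020×0.168 + 540×0.095 = 622.29 kg/s.
All CaCl2 reports to S2, so S2 = 622.29/0.902 = 689.9 kg/s.
Total feed = 2425 kg/s; overhead = 2425 − 689.9 = 1735.1 kg/s.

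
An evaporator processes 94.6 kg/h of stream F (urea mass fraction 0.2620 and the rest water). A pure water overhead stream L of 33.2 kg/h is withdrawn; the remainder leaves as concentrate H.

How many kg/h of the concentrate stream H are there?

61.4 kg/h

Concentrate = 94.6 − 33.2 = 61.4 kg/h.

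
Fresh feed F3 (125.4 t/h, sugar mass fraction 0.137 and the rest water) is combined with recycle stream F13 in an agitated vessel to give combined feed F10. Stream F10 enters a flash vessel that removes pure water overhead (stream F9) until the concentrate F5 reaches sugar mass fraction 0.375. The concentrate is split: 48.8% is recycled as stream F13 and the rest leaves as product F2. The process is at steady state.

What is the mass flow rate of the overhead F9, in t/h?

Overall sugar balance (none leaves overhead): sugar in fresh feed = sugar in product, i.e. 125.4×0.137 = (1−0.488)·F5·0.375.
F5 = 17.18/(0.375×0.512) = 89.478 t/h.
Recycle F13 = 0.488×89.478 = 43.665 t/h.
Combined feed F10 = 125.4 + 43.665 = 169.07 t/h.
Overhead F9 = F10 − F5 = 169.07 − 89.478 = 79.587 t/h.

79.59 t/h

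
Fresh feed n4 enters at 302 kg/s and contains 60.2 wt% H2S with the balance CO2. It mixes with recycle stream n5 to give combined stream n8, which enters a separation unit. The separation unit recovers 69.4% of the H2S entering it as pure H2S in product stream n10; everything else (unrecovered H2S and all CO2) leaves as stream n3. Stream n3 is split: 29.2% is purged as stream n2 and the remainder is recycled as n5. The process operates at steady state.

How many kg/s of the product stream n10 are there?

161.1 kg/s

H2S in n8: m_A = 302×0.602 + (1−0.292)·(1−0.694)·m_A, so m_A = 181.8/0.7834 = 232.08 kg/s.
Product n10 = 0.694×232.08 = 161.07 kg/s.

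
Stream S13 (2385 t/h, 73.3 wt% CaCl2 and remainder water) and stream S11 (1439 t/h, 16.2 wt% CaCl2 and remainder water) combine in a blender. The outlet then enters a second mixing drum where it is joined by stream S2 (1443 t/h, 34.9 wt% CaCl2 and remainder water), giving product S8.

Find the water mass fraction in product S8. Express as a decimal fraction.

Overall, product flow = 5267 t/h.
water in = 2385×0.267 + 1439×0.838 + 1443×0.651 = 2782.1 t/h.
water fraction in S8 = 0.528.

0.528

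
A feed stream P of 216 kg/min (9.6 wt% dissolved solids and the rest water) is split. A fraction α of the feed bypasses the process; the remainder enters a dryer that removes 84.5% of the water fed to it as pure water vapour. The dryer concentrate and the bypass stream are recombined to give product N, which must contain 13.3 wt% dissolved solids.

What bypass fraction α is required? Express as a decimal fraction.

0.636

All 216×0.096 = 20.736 kg/min of dissolved solids reaches N, so N = 20.736/0.133 = 155.91 kg/min and vapour = 60.09 kg/min.
The evaporator receives (1−α)·216 of feed at 0.904 water and removes 0.845 of that water:
0.845×0.904×(1−α)×216 = 60.09
(1−α) = 60.09/165 = 0.3642;  α = 0.6358.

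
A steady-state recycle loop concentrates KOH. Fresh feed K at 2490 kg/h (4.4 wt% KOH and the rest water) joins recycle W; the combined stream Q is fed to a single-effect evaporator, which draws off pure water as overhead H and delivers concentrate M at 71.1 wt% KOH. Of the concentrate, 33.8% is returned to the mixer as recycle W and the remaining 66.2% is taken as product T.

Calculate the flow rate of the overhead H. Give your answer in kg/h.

2336 kg/h

Overall KOH balance (none leaves overhead): KOH in fresh feed = KOH in product, i.e. 2490×0.044 = (1−0.338)·M·0.711.
M = 109.56/(0.711×0.662) = 232.77 kg/h.
Recycle W = 0.338×232.77 = 78.676 kg/h.
Combined feed Q = 2490 + 78.676 = 2568.7 kg/h.
Overhead H = Q − M = 2568.7 − 232.77 = 2335.9 kg/h.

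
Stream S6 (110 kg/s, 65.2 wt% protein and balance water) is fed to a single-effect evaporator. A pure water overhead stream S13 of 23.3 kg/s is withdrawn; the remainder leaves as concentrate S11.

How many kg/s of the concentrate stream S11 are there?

Concentrate = 110 − 23.3 = 86.7 kg/s.

86.7 kg/s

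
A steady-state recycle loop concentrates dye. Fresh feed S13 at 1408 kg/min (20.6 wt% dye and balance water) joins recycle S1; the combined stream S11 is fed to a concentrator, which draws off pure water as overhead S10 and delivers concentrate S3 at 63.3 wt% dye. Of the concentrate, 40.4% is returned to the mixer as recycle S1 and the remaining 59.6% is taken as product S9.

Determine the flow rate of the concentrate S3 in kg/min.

Overall dye balance (none leaves overhead): dye in fresh feed = dye in product, i.e. 1408×0.206 = (1−0.404)·S3·0.633.
S3 = 290.05/(0.633×0.596) = 768.81 kg/min.

768.8 kg/min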